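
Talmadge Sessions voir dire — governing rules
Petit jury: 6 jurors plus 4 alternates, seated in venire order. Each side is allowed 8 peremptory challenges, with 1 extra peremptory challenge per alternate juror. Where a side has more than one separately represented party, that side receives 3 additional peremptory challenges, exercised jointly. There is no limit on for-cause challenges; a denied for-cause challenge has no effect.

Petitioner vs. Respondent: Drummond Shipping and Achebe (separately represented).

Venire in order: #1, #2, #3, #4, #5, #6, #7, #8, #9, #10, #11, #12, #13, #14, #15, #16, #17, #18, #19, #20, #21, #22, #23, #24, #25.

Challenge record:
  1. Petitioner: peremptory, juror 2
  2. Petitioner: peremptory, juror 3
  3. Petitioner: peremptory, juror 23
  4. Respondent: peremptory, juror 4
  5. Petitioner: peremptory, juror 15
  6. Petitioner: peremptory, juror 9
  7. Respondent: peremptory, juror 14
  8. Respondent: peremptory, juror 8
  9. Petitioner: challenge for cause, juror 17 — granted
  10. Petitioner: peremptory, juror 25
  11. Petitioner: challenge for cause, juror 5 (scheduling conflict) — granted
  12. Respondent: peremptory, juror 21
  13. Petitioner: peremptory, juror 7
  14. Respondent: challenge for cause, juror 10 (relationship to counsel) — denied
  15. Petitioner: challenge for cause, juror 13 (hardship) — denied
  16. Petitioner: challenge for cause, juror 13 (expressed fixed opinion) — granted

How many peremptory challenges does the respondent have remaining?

11

Respondent allotment: 8 base + 1 × 4 alternates + 3 multi-party = 15.
Respondent peremptories used: #4, #14, #8, #21 — 4 (the for-cause on #10 doesn't count).
Remaining: 15 − 4 = 11.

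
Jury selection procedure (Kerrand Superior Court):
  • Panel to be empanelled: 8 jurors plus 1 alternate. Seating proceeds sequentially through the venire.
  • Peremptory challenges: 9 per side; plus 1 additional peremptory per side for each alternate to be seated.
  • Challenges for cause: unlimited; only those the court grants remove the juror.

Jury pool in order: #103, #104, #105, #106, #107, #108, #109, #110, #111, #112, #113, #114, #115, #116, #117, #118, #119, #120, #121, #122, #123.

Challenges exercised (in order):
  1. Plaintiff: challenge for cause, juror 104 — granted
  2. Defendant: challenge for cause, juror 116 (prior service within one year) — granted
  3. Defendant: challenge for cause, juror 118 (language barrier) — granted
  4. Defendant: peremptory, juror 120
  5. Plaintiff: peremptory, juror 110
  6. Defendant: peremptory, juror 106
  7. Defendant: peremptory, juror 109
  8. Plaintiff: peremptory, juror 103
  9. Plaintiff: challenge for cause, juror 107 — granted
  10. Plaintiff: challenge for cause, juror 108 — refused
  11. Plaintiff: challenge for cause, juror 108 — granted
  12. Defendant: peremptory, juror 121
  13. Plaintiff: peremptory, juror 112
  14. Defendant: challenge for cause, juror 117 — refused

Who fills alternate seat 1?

123

Removed: #103, #104, #106, #107, #108, #109, #110, #112, #116, #118, #120, #121. (#117 stays — for-cause denied.)
Filling seats in venire order through position 9: #105, #111, #113, #114, #115, #117, #119, #122, #123.
So alternate 1 is #123.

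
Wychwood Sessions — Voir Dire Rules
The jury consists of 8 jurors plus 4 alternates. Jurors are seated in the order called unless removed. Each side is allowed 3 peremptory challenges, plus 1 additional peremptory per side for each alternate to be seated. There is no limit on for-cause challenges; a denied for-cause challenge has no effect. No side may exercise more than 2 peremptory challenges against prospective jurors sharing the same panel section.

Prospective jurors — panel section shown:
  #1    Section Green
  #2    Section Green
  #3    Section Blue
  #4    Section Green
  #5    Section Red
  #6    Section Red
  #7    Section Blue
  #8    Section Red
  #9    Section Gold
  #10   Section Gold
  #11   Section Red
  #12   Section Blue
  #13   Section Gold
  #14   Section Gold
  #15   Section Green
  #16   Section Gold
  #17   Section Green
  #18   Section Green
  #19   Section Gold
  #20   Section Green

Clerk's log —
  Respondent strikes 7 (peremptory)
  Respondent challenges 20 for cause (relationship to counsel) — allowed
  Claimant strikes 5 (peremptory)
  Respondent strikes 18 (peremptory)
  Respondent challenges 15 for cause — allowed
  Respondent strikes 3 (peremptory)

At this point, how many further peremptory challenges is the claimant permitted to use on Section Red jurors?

1

Claimant peremptories so far: #5 — 1 of 7 used, 6 left overall.
Against Section Red: #5 — 1 used; per-section cap 2 leaves 1.
Binding limit: min(6, 1) = 1.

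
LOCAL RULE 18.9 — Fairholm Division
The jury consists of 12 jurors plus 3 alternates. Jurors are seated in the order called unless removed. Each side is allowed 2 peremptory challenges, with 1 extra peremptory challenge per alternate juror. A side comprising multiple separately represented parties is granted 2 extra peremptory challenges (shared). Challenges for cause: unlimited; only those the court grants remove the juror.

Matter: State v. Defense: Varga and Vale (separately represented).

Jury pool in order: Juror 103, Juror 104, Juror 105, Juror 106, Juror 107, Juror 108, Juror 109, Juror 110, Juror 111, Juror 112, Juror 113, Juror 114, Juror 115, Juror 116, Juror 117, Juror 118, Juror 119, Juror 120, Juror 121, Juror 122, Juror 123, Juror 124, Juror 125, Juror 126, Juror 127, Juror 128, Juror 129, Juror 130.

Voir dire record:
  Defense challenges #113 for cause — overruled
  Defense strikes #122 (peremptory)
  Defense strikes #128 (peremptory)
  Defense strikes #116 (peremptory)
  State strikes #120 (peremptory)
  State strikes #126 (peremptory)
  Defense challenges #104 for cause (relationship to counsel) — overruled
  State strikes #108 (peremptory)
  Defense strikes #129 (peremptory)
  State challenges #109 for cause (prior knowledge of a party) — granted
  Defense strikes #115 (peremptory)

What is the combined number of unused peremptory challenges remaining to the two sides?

State allotment: 2 base + 1 × 3 alternates = 5. Defense allotment: 2 base + 1 × 3 alternates + 2 multi-party = 7.
State peremptories used: #120, #126, #108 — 3 (the for-cause on #109 doesn't count).
Defense peremptories used: #122, #128, #116, #129, #115 — 5 (for-cause on #113, #104 don't count).
Remaining: (5 − 3) + (7 − 5) = 4.

4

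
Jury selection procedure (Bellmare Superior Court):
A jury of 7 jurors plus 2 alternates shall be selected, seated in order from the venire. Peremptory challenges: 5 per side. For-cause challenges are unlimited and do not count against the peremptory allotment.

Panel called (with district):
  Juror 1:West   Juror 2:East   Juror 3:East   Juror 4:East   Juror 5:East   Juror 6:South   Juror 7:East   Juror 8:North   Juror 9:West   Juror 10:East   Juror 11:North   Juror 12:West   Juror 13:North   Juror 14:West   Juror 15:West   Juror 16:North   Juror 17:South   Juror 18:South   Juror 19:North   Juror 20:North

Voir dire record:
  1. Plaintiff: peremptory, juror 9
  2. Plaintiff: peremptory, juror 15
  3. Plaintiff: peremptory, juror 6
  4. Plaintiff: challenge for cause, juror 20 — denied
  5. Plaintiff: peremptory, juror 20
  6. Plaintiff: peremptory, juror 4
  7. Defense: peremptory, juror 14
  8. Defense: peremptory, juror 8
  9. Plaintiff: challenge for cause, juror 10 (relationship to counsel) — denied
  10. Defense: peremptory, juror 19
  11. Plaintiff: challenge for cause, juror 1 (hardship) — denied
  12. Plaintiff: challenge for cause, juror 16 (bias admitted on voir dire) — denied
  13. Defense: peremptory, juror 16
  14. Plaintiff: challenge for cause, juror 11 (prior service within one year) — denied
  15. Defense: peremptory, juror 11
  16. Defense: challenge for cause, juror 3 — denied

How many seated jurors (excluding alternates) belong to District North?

0

Removed: #4, #6, #8, #9, #11, #14, #15, #16, #19, #20.
Seated jurors 1–7: #1, #2, #3, #5, #7, #10, #12 (alternates #13, #17 not counted).
None of those are in District North → 0.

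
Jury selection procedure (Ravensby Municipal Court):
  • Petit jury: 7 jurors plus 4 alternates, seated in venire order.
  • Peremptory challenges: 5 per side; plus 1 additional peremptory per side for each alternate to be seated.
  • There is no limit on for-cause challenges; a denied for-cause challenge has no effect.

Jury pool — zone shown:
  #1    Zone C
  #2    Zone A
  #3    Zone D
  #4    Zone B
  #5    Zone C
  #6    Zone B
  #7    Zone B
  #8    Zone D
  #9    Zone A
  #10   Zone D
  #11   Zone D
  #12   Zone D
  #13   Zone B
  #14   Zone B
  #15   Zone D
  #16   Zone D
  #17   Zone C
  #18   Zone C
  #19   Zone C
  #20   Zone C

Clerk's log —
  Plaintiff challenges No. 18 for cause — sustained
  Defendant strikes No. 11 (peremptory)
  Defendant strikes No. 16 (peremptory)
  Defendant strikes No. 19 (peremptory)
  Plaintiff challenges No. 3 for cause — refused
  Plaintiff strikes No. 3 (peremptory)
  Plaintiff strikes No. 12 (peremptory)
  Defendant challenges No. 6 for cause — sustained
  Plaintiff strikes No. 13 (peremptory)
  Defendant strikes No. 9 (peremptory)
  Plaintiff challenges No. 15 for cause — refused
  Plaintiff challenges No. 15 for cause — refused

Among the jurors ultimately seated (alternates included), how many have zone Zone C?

Removed: #3, #6, #9, #11, #12, #13, #16, #18, #19.
Seated (11 incl. alternates): #1, #2, #4, #5, #7, #8, #10, #14, #15, #17, #20.
Of those, in Zone C: #1, #5, #17, #20 → 4.

4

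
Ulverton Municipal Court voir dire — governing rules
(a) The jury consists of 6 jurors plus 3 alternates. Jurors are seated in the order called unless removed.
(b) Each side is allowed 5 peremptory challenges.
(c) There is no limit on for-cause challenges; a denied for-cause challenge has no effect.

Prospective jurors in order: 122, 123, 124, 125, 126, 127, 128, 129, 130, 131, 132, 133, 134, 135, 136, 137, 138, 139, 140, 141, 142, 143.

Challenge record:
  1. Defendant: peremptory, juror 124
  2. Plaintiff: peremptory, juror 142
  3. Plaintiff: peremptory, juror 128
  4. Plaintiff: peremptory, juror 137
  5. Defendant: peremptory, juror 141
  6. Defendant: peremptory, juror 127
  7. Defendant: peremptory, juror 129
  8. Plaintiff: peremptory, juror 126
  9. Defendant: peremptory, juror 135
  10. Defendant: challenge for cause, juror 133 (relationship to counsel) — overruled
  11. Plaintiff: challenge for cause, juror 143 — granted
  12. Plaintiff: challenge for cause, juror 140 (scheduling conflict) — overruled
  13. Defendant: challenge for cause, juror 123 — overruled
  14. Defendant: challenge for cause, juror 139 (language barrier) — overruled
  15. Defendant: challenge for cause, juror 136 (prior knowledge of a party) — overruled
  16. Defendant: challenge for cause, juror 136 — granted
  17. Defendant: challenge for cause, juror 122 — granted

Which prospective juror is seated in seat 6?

133

Removed: #122, #124, #126, #127, #128, #129, #135, #136, #137, #141, #142, #143. (#123, #133, #139, #140 stay — for-cause denied.)
Seating in order: seats 1–6 → #123, #125, #130, #131, #132, #133; alternates → #134, #138, #139.
So seat 6 is #133.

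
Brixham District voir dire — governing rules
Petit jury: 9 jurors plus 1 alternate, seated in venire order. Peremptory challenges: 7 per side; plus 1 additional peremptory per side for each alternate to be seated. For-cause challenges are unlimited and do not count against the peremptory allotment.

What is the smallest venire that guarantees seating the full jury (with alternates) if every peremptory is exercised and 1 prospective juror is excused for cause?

27

Seats to fill: 9 + 1 alternates = 10.
Peremptories: 7 + 1×1 = 8 per side × 2 sides = 16.
For-cause removals: 1.
Minimum venire: 10 + 16 + 1 = 27.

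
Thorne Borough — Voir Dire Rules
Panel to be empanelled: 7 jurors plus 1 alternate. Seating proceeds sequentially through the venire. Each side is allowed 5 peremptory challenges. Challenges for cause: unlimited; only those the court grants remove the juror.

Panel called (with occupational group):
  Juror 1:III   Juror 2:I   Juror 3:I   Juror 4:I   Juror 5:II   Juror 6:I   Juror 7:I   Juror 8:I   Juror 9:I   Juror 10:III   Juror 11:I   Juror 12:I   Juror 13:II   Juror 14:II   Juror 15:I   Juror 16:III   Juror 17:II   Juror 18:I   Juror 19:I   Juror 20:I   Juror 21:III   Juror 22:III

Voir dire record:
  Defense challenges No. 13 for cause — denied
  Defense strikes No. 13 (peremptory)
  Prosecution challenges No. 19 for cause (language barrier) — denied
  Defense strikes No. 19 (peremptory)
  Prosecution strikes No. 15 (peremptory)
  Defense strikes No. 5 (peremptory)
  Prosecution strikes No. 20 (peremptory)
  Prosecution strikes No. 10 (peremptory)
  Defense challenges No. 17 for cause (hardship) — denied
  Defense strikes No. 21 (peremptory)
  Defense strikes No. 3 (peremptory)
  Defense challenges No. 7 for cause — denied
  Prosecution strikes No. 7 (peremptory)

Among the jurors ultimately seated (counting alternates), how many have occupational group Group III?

1

Removed: #3, #5, #7, #10, #13, #15, #19, #20, #21.
Seated (8 incl. alternates): #1, #2, #4, #6, #8, #9, #11, #12.
Of those, in Group III: #1 → 1.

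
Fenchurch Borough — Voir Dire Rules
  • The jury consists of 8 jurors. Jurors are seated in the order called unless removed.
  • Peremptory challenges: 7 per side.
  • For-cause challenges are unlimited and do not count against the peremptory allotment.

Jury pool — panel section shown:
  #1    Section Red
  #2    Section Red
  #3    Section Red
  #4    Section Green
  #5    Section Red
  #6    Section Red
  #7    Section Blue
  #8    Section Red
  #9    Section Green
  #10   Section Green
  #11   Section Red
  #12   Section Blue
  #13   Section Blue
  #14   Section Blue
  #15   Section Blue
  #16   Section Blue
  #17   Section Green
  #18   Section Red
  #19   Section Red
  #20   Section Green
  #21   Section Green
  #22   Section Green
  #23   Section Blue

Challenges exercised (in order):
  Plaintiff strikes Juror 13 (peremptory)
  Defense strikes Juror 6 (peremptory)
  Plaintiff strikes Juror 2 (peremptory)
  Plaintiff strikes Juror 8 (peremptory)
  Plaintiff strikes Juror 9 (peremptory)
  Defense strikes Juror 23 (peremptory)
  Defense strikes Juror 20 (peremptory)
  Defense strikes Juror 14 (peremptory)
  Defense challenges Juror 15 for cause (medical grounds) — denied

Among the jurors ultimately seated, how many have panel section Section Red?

Removed: #2, #6, #8, #9, #13, #14, #20, #23.
Seated jurors 1–8: #1, #3, #4, #5, #7, #10, #11, #12.
Of those, in Section Red: #1, #3, #5, #11 → 4.

4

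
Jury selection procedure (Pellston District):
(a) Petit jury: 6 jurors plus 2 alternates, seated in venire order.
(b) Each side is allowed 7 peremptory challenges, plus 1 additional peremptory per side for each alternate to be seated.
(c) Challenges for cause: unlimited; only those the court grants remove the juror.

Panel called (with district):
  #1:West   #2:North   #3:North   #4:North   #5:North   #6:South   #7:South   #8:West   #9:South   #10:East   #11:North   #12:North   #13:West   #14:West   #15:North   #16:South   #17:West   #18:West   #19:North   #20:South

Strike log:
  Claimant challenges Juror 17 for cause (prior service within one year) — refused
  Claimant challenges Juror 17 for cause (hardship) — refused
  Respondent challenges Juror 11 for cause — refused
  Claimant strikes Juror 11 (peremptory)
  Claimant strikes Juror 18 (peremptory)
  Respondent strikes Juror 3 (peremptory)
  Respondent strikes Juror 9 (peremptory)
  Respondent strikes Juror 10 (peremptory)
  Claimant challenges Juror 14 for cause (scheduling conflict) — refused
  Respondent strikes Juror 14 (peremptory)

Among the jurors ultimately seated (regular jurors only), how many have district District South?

Removed: #3, #9, #10, #11, #14, #18.
Seated jurors 1–6: #1, #2, #4, #5, #6, #7 (alternates #8, #12 not counted).
Of those, in District South: #6, #7 → 2.

2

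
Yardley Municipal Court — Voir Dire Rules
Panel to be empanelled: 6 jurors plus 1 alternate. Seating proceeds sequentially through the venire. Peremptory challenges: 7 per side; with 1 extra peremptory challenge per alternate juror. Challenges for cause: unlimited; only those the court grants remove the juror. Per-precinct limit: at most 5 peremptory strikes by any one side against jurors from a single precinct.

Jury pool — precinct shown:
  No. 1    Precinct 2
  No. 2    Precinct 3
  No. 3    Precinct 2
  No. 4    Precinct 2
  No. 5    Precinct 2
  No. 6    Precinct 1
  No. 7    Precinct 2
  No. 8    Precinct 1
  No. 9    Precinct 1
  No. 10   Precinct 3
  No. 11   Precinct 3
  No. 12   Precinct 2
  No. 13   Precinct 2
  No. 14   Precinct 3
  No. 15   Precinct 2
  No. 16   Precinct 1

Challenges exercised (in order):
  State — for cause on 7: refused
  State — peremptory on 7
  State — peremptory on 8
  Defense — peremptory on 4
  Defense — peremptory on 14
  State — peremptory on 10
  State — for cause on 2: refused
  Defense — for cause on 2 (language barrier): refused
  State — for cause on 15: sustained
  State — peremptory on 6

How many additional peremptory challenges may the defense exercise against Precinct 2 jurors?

4

Defense peremptories so far: #4, #14 — 2 of 8 used, 6 left overall.
Against Precinct 2: #4 — 1 used; per-precinct cap 5 leaves 4.
Binding limit: min(6, 4) = 4.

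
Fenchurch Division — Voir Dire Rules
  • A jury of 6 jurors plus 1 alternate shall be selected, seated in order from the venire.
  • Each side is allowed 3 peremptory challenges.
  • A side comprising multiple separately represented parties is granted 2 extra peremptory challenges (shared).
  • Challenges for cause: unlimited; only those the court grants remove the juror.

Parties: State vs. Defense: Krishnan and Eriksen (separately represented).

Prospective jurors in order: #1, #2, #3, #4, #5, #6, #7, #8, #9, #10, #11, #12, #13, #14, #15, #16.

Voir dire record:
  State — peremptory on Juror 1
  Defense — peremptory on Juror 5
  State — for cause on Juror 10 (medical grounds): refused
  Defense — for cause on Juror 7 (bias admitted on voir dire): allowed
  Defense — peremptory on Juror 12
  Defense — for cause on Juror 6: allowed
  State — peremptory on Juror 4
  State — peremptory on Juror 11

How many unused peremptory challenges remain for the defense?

Defense allotment: 3 base + 2 multi-party = 5.
Defense peremptories used: #5, #12 — 2 (for-cause on #7, #6 don't count).
Remaining: 5 − 2 = 3.

3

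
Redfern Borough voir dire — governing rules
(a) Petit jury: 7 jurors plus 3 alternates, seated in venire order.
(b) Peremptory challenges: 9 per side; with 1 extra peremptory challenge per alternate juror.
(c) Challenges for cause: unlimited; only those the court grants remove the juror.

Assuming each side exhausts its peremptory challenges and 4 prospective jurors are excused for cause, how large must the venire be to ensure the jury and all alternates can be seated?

38

Seats to fill: 7 + 3 alternates = 10.
Peremptories: 9 + 1×3 = 12 per side × 2 sides = 24.
For-cause removals: 4.
Minimum venire: 10 + 24 + 4 = 38.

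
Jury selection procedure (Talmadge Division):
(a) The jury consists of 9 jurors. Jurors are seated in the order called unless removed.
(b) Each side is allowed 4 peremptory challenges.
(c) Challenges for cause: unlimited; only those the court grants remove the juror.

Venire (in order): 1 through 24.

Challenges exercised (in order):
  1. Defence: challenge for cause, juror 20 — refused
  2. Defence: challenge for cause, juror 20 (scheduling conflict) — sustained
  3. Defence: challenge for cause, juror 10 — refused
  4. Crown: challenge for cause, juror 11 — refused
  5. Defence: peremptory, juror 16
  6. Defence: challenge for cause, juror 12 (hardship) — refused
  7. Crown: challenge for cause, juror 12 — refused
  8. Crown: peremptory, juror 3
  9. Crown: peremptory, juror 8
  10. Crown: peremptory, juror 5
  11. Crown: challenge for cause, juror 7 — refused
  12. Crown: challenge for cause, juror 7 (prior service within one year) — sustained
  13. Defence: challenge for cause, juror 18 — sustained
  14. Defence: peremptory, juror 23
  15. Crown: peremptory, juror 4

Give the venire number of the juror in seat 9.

Removed: #3, #4, #5, #7, #8, #16, #18, #20, #23. (#10, #11, #12 stay — for-cause denied.)
Filling seats in venire order through position 9: #1, #2, #6, #9, #10, #11, #12, #13, #14.
So seat 9 is #14.

14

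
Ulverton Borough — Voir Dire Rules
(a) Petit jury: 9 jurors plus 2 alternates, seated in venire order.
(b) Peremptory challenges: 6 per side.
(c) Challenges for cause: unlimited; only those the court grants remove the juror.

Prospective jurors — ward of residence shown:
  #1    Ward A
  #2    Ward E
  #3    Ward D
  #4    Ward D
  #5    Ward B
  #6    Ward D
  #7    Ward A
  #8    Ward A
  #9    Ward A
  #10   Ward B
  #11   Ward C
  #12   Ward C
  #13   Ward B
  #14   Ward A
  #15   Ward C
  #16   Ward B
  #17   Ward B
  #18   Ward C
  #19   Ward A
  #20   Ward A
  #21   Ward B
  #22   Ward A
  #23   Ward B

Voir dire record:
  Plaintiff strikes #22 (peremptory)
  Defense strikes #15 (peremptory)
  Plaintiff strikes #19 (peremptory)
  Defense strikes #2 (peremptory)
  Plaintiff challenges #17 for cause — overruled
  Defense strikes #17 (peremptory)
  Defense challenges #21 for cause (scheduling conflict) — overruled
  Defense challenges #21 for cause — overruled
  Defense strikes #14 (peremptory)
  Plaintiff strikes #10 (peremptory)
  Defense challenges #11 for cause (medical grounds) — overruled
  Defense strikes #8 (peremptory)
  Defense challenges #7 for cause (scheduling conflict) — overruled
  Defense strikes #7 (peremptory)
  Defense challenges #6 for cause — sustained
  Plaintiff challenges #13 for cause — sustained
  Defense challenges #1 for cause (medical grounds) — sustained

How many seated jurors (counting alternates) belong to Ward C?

Removed: #1, #2, #6, #7, #8, #10, #13, #14, #15, #17, #19, #22.
Seated (11 incl. alternates): #3, #4, #5, #9, #11, #12, #16, #18, #20, #21, #23.
Of those, in Ward C: #11, #12, #18 → 3.

3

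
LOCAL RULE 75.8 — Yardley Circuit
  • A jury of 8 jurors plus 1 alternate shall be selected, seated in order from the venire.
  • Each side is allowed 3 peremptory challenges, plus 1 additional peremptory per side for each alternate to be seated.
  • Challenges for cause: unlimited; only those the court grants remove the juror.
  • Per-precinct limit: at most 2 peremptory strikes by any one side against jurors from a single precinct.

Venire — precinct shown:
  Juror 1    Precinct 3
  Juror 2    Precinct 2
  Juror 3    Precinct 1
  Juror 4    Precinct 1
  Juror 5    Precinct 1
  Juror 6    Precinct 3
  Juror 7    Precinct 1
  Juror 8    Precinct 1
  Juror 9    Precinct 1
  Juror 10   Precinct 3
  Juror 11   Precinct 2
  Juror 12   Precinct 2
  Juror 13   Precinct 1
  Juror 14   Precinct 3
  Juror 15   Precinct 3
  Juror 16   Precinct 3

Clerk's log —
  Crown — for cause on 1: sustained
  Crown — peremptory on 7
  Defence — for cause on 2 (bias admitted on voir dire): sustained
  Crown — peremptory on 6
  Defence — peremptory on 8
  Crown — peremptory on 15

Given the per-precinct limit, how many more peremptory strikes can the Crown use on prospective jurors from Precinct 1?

Crown peremptories so far: #7, #6, #15 — 3 of 4 used, 1 left overall.
Against Precinct 1: #7 — 1 used; per-precinct cap 2 leaves 1.
Binding limit: min(1, 1) = 1.

1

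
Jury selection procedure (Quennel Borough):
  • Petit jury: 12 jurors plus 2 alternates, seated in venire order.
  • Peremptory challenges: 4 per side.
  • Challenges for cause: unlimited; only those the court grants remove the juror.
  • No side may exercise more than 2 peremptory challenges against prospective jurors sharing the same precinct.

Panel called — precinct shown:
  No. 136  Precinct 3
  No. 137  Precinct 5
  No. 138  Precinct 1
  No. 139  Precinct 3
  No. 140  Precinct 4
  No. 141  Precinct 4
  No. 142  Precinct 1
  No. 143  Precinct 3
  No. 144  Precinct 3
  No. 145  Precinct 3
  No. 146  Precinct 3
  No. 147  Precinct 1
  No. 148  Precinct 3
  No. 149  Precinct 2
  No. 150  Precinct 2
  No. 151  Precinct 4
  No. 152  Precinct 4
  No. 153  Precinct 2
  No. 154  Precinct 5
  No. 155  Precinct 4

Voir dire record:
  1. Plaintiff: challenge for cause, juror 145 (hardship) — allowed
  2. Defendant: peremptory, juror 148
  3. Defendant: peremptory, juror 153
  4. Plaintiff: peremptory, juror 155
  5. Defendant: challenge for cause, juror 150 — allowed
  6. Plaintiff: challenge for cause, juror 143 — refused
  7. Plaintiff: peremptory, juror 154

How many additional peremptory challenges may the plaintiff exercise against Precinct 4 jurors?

Plaintiff peremptories so far: #155, #154 — 2 of 4 used, 2 left overall.
Against Precinct 4: #155 — 1 used; per-precinct cap 2 leaves 1.
Binding limit: min(2, 1) = 1.

1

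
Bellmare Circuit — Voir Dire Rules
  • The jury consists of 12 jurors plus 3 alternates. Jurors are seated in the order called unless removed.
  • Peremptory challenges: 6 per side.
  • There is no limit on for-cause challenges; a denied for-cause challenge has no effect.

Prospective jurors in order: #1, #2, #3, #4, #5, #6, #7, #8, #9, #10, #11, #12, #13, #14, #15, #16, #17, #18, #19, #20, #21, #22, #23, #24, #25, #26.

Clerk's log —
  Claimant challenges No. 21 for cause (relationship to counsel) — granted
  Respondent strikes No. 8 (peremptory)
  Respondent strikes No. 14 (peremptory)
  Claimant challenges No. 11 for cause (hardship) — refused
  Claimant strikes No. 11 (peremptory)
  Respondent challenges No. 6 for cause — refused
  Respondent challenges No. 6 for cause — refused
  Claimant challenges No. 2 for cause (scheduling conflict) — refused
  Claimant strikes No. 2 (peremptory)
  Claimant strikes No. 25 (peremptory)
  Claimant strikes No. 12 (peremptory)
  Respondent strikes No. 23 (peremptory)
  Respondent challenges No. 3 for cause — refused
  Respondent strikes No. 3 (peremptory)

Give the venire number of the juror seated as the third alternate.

22

Removed: #2, #3, #8, #11, #12, #14, #21, #23, #25. (#6 stays — for-cause denied.)
Seating in order: seats 1–12 → #1, #4, #5, #6, #7, #9, #10, #13, #15, #16, #17, #18; alternates → #19, #20, #22.
So alternate 3 is #22.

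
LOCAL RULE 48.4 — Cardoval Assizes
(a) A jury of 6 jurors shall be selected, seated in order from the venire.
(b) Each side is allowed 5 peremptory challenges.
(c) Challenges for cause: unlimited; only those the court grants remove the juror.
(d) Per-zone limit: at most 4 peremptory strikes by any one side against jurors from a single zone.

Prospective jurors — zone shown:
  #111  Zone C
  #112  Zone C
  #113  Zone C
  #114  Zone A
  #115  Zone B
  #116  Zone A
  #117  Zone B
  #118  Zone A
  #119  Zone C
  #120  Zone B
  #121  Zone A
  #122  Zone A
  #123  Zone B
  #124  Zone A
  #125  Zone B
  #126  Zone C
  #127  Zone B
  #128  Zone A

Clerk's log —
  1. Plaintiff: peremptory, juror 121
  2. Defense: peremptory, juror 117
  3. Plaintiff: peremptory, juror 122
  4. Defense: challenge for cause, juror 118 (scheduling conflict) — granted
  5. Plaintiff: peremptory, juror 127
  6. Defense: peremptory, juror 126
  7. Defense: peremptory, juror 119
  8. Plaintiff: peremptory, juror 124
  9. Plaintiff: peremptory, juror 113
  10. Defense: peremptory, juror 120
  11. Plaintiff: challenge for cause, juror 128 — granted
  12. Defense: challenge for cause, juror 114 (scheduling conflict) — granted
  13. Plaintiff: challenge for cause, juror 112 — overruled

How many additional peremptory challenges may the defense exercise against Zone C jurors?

1

Defense peremptories so far: #117, #126, #119, #120 — 4 of 5 used, 1 left overall.
Against Zone C: #126, #119 — 2 used; per-zone cap 4 leaves 2.
Binding limit: min(1, 2) = 1.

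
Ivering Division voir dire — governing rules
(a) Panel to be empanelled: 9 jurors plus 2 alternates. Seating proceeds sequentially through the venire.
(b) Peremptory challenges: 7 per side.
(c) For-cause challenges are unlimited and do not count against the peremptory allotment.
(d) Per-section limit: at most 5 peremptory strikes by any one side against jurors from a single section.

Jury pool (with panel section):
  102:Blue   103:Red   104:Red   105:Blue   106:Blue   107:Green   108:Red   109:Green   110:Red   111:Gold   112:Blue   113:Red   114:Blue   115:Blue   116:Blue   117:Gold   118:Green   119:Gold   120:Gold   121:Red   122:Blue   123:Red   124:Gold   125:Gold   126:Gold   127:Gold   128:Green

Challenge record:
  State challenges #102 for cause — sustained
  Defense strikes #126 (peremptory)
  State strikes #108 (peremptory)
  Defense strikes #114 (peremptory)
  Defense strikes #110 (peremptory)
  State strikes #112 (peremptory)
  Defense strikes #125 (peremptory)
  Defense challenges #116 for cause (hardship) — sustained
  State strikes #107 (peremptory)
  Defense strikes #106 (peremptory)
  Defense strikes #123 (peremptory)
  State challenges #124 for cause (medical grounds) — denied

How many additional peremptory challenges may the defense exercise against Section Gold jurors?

Defense peremptories so far: #126, #114, #110, #125, #106, #123 — 6 of 7 used, 1 left overall.
Against Section Gold: #126, #125 — 2 used; per-section cap 5 leaves 3.
Binding limit: min(1, 3) = 1.

1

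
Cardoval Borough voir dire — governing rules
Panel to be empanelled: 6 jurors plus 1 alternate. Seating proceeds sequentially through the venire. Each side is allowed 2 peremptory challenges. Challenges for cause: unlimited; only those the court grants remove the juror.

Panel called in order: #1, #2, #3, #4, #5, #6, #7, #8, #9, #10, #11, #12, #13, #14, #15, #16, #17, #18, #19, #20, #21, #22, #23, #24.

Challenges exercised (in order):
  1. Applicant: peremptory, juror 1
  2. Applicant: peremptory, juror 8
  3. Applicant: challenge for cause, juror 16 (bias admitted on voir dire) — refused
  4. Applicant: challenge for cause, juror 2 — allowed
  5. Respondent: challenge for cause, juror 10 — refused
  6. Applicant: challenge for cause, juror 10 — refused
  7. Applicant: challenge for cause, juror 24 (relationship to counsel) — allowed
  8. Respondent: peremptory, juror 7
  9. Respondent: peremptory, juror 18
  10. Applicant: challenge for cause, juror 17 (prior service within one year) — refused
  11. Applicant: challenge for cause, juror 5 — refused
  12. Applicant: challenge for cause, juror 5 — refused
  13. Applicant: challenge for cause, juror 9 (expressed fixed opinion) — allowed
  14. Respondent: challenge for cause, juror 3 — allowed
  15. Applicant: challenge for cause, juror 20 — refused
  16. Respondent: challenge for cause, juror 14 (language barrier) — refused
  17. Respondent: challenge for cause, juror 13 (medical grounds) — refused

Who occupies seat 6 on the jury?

12

Removed: #1, #2, #3, #7, #8, #9, #18, #24. (#5, #10, #13, #14, #16, #17, #20 stay — for-cause denied.)
Seating in order: seats 1–6 → #4, #5, #6, #10, #11, #12; alternates → #13.
So seat 6 is #12.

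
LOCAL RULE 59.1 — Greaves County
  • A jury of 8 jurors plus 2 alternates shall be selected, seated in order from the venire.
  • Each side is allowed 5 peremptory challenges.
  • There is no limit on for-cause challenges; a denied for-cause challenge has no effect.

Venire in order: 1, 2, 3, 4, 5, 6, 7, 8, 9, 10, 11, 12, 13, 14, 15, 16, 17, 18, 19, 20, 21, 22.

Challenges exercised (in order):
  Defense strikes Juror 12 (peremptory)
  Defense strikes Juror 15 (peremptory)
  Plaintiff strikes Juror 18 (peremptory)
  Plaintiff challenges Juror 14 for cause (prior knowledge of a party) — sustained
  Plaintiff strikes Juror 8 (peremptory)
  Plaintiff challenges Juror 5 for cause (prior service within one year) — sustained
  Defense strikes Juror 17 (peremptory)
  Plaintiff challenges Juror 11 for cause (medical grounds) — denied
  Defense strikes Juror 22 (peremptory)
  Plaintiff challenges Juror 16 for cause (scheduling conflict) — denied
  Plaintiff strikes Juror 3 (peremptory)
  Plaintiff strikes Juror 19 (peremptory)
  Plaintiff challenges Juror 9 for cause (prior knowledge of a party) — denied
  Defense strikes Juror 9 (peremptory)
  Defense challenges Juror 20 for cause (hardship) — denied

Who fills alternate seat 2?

Removed: #3, #5, #8, #9, #12, #14, #15, #17, #18, #19, #22. (#11, #16, #20 stay — for-cause denied.)
Seating in order: seats 1–8 → #1, #2, #4, #6, #7, #10, #11, #13; alternates → #16, #20.
So alternate 2 is #20.

20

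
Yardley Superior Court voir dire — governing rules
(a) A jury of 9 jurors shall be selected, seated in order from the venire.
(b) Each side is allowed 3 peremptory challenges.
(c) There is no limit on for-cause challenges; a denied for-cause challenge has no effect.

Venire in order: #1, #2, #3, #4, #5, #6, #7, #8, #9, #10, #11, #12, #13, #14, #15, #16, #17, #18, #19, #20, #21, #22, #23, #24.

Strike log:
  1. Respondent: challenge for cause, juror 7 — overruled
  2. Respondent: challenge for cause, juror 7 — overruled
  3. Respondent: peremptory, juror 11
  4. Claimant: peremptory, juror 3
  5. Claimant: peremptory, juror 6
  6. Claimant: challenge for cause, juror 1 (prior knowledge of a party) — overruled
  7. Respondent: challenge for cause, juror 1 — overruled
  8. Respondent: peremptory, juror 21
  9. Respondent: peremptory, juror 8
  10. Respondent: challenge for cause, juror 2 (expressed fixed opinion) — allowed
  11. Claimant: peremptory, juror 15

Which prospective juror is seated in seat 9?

14

Removed: #2, #3, #6, #8, #11, #15, #21. (#1, #7 stay — for-cause denied.)
Seating in order: seats 1–9 → #1, #4, #5, #7, #9, #10, #12, #13, #14.
So seat 9 is #14.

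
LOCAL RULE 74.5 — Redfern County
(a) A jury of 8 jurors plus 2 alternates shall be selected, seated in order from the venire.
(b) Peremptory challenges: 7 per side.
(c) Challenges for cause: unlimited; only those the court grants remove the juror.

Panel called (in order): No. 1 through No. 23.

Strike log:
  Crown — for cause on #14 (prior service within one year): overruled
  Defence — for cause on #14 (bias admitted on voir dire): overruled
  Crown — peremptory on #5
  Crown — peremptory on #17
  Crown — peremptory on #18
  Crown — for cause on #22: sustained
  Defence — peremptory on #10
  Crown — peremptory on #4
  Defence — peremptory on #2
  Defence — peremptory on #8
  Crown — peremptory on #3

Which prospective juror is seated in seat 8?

14

Removed: #2, #3, #4, #5, #8, #10, #17, #18, #22. (#14 stays — for-cause denied.)
Seating in order: seats 1–8 → #1, #6, #7, #9, #11, #12, #13, #14; alternates → #15, #16.
So seat 8 is #14.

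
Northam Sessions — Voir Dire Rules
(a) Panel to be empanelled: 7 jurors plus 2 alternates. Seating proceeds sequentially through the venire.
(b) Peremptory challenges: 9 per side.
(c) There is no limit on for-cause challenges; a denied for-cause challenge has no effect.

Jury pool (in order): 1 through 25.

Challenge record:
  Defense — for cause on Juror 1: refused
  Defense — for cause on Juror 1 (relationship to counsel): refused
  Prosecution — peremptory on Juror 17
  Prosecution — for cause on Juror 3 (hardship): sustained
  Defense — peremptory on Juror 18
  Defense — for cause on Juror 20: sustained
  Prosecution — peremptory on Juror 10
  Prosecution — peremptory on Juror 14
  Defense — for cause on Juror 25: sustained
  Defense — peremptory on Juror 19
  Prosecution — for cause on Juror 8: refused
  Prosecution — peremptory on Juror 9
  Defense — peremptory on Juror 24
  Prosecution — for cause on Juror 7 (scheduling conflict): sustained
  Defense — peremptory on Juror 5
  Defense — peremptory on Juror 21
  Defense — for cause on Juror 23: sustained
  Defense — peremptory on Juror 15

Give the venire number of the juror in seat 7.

12

Removed: #3, #5, #7, #9, #10, #14, #15, #17, #18, #19, #20, #21, #23, #24, #25. (#1, #8 stay — for-cause denied.)
Filling seats in venire order through position 7: #1, #2, #4, #6, #8, #11, #12.
So seat 7 is #12.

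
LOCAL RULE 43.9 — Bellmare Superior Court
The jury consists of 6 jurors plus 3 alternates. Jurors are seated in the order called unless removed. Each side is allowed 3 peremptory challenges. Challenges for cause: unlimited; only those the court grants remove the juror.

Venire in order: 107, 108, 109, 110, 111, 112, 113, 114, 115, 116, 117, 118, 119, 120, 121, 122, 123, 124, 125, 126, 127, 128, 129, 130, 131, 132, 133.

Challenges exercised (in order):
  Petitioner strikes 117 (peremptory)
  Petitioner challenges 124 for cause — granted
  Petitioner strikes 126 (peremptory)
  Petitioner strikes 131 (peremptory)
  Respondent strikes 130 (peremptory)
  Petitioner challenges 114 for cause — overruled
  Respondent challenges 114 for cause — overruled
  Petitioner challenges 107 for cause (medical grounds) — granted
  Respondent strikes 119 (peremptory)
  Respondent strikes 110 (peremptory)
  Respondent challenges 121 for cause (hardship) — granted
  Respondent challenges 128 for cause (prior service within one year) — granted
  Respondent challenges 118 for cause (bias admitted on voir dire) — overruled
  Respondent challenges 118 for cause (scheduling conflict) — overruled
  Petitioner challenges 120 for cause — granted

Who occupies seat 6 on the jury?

114

Removed: #107, #110, #117, #119, #120, #121, #124, #126, #128, #130, #131. (#114, #118 stay — for-cause denied.)
Filling seats in venire order through position 6: #108, #109, #111, #112, #113, #114.
So seat 6 is #114.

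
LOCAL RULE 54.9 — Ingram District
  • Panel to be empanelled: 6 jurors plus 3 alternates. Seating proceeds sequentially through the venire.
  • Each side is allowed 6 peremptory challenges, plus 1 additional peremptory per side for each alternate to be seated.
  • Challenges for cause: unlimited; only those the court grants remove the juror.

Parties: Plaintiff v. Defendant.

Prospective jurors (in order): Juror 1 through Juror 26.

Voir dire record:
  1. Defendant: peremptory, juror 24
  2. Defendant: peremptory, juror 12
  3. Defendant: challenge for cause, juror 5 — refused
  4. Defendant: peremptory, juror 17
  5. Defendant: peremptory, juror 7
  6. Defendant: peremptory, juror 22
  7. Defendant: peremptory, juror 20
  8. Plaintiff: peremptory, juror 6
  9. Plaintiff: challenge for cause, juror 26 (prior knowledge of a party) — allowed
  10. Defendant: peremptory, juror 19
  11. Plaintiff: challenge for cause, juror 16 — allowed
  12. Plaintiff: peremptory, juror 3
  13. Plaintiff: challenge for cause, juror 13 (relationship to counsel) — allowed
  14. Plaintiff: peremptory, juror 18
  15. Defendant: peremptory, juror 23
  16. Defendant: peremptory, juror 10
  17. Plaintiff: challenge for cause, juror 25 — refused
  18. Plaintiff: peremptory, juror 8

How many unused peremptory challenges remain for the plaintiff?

5

Plaintiff allotment: 6 base + 1 × 3 alternates = 9.
Plaintiff peremptories used: #6, #3, #18, #8 — 4 (for-cause on #26, #16, #13, #25 don't count).
Remaining: 9 − 4 = 5.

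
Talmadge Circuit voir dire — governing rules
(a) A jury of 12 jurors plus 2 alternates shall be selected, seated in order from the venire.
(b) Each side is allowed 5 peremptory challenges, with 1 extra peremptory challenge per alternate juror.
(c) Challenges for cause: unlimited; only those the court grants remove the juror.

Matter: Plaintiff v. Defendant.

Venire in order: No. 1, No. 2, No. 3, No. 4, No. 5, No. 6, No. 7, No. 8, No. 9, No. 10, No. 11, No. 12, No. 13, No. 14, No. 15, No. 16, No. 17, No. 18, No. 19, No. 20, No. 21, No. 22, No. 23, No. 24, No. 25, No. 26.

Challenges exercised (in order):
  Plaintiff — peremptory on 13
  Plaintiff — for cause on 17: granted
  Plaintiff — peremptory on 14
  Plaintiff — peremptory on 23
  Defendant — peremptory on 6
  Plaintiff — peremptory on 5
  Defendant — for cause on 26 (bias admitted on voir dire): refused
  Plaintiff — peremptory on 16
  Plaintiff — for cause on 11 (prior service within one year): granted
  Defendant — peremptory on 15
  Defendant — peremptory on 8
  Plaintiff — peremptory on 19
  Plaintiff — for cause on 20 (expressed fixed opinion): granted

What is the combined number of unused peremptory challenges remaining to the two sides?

Plaintiff allotment: 5 base + 1 × 2 alternates = 7. Defendant allotment: 5 base + 1 × 2 alternates = 7.
Plaintiff peremptories used: #13, #14, #23, #5, #16, #19 — 6 (for-cause on #17, #11, #20 don't count).
Defendant peremptories used: #6, #15, #8 — 3 (the for-cause on #26 doesn't count).
Remaining: (7 − 6) + (7 − 3) = 5.

5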